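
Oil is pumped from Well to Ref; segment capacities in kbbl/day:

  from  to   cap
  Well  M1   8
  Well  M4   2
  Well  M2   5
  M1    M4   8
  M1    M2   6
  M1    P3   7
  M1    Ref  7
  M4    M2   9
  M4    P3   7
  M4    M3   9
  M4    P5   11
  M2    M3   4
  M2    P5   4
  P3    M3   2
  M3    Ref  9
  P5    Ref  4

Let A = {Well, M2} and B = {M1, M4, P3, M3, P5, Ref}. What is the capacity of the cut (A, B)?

18

Edges leaving {Well, M2}: Well→M1 (8), Well→M4 (2), M2→M3 (4), M2→P5 (4).
Cut capacity = 8 + 2 + 4 + 4 = 18.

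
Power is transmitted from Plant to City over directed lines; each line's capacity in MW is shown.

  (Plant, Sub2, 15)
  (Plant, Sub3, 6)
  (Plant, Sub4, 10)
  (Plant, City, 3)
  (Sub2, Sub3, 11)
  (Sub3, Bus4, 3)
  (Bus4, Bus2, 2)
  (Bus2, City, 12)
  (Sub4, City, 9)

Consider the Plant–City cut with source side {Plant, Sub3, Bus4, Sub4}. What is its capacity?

Edges leaving {Plant, Sub3, Bus4, Sub4}: Plant→Sub2 (15), Plant→City (3), Bus4→Bus2 (2), Sub4→City (9).
Cut capacity = 15 + 3 + 2 + 9 = 29.

29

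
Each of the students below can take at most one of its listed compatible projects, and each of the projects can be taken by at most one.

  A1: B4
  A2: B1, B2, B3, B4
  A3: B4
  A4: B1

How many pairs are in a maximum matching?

3

Unit-capacity flow: source→left, listed edges, right→sink; max matching = max flow.
Augmenting path A1→B4 (+1); matched 1.
Augmenting path A2→B1 (+1); matched 2.
Augmenting path A4→B1→A2→B2 (+1); matched 3.
No augmenting path remains; maximum matching = 3.
König certificate: {A2, A4, B4} is a vertex cover of size 3 (every listed pair touches it), so no matching can be larger.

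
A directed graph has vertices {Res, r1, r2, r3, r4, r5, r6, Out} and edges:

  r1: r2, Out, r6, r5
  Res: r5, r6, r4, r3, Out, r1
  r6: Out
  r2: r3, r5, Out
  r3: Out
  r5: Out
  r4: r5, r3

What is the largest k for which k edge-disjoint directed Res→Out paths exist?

5

Assign every edge capacity 1; by Menger, the answer equals the max flow.
Path Res→Out (+1); total 1.
Path Res→r1→Out (+1); total 2.
Path Res→r3→Out (+1); total 3.
Path Res→r5→Out (+1); total 4.
Path Res→r6→Out (+1); total 5.
No residual Res→Out path; max flow = 5.
Certifying cut of size 5: {Res→Out, Res→r1, Res→r6, r3→Out, r5→Out}.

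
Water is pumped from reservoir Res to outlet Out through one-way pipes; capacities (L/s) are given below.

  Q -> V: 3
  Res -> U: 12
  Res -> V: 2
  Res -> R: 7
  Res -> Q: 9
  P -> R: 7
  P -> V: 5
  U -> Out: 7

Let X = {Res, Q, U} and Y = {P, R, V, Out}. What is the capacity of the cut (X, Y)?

Edges leaving {Res, Q, U}: Res→R (7), Res→V (2), Q→V (3), U→Out (7).
Cut capacity = 7 + 2 + 3 + 7 = 19.

19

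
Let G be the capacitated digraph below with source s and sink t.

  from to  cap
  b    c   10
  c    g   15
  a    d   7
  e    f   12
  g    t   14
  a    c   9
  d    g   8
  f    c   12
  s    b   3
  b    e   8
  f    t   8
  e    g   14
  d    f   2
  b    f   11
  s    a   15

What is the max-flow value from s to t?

Augment s→b→f→t: bottleneck 3, flow now 3.
Augment s→a→c→g→t: bottleneck 9, flow now 12.
Augment s→a→d→f→t: bottleneck 2, flow now 14.
Augment s→a→d→g→t: bottleneck 4, flow now 18.
No augmenting path remains; maximum flow = 18.
In the residual graph, reachable from s: {s}.
Min-cut edges: s→a (15), s→b (3); capacity 15 + 3 = 18.
This cut is saturated, so no flow can exceed 18.

18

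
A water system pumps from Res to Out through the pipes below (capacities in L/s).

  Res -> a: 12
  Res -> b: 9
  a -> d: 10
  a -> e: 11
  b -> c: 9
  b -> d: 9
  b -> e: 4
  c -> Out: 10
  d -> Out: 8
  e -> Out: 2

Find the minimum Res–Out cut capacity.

19

Augment Res→a→d→Out: bottleneck 8, flow now 8.
Augment Res→a→e→Out: bottleneck 2, flow now 10.
Augment Res→b→c→Out: bottleneck 9, flow now 19.
No augmenting path remains; maximum flow = 19.
By max-flow min-cut, the minimum cut capacity equals the max flow.
In the residual graph, reachable from Res: {Res, a, d, e}.
Min-cut edges: Res→b (9), d→Out (8), e→Out (2); capacity 9 + 8 + 2 = 19.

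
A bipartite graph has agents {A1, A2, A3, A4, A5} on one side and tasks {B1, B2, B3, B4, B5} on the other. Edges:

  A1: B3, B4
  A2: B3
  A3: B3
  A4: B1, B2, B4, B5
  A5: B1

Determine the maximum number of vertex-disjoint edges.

4

Unit-capacity flow: source→left, listed edges, right→sink; max matching = max flow.
Augmenting path A1→B3 (+1); matched 1.
Augmenting path A4→B1 (+1); matched 2.
Augmenting path A2→B3→A1→B4 (+1); matched 3.
Augmenting path A5→B1→A4→B2 (+1); matched 4.
No augmenting path remains; maximum matching = 4.
König certificate: {A1, A4, A5, B3} is a vertex cover of size 4 (every listed pair touches it), so no matching can be larger.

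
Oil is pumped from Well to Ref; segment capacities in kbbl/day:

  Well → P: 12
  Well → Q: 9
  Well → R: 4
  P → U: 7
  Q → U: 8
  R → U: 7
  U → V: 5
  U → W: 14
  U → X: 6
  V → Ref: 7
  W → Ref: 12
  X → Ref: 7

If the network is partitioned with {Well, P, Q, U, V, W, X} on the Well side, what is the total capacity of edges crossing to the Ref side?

30

Edges leaving {Well, P, Q, U, V, W, X}: Well→R (4), V→Ref (7), W→Ref (12), X→Ref (7).
Cut capacity = 4 + 7 + 12 + 7 = 30.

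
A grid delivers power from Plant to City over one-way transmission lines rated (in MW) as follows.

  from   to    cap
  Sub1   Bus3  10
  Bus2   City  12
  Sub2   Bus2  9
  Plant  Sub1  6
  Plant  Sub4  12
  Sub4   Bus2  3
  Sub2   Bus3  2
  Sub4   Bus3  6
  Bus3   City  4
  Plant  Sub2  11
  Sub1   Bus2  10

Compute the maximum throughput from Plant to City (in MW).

Augment Plant→Sub4→Bus2→City: bottleneck 3, flow now 3.
Augment Plant→Sub4→Bus3→City: bottleneck 4, flow now 7.
Augment Plant→Sub2→Bus2→City: bottleneck 9, flow now 16.
No augmenting path remains; maximum flow = 16.
In the residual graph, reachable from Plant: {Plant, Sub4, Sub2, Sub1, Bus2, Bus3}.
Min-cut edges: Bus2→City (12), Bus3→City (4); capacity 12 + 4 = 16.
This cut is saturated, so no flow can exceed 16.

16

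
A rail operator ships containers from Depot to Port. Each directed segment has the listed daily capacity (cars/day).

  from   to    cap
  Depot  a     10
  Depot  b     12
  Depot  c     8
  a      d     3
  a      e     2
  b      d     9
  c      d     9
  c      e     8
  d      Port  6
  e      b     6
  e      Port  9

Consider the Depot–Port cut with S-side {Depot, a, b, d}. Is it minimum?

No — its capacity is 16, but the minimum cut has capacity 15.

Given cut capacity: 8 + 2 + 6 = 16.
Augment Depot→a→d→Port: bottleneck 3, flow now 3.
Augment Depot→a→e→Port: bottleneck 2, flow now 5.
Augment Depot→b→d→Port: bottleneck 3, flow now 8.
Augment Depot→c→e→Port: bottleneck 7, flow now 15.
No augmenting path remains; maximum flow = 15.
In the residual graph, reachable from Depot: {Depot, a, b, c, d, e}.
Min-cut edges: d→Port (6), e→Port (9); capacity 6 + 9 = 15.
Cut capacity 16 exceeds the max flow 15, so it is not minimum.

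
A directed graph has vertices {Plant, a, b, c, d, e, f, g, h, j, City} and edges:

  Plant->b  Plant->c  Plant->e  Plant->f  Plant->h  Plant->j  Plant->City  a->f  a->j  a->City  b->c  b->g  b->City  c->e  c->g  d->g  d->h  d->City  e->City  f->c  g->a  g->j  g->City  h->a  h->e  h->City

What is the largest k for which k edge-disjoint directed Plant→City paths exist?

5

Assign every edge capacity 1; by Menger, the answer equals the max flow.
Path Plant→City (+1); total 1.
Path Plant→b→City (+1); total 2.
Path Plant→e→City (+1); total 3.
Path Plant→h→City (+1); total 4.
Path Plant→c→g→City (+1); total 5.
No residual Plant→City path; max flow = 5.
Certifying cut of size 5: {Plant→City, Plant→b, Plant→h, c→g, e→City}.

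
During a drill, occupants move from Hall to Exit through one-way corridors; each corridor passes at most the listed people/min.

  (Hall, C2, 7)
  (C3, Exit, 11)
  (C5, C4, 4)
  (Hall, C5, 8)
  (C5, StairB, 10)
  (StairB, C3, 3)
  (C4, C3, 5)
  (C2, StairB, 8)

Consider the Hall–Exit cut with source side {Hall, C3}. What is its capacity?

26

Edges leaving {Hall, C3}: Hall→C2 (7), Hall→C5 (8), C3→Exit (11).
Cut capacity = 7 + 8 + 11 = 26.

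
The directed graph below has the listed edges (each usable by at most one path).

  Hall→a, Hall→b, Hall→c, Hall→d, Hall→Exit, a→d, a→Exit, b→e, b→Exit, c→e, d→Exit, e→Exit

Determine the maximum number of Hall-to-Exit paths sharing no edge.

5

Assign every edge capacity 1; by Menger, the answer equals the max flow.
Path Hall→Exit (+1); total 1.
Path Hall→a→Exit (+1); total 2.
Path Hall→b→Exit (+1); total 3.
Path Hall→d→Exit (+1); total 4.
Path Hall→c→e→Exit (+1); total 5.
No residual Hall→Exit path; max flow = 5.
Certifying cut of size 5: {Hall→Exit, Hall→a, Hall→b, Hall→c, Hall→d}.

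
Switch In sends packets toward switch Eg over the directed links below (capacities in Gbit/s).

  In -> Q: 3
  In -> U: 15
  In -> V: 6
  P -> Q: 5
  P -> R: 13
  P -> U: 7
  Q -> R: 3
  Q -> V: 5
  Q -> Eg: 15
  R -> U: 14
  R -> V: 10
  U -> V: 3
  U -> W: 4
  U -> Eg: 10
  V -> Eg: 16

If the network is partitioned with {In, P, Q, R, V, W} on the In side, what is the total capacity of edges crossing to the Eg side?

67

Edges leaving {In, P, Q, R, V, W}: In→U (15), P→U (7), Q→Eg (15), R→U (14), V→Eg (16).
Cut capacity = 15 + 7 + 15 + 14 + 16 = 67.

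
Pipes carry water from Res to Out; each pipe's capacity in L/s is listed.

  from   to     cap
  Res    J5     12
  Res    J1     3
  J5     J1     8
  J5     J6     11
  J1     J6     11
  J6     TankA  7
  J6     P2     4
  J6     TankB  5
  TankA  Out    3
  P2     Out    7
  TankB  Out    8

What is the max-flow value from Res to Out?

12

Augment Res→J5→J6→TankA→Out: bottleneck 3, flow now 3.
Augment Res→J5→J6→P2→Out: bottleneck 4, flow now 7.
Augment Res→J5→J6→TankB→Out: bottleneck 4, flow now 11.
Augment Res→J1→J6→TankB→Out: bottleneck 1, flow now 12.
No augmenting path remains; maximum flow = 12.
In the residual graph, reachable from Res: {Res, J5, J1, J6, TankA}.
Min-cut edges: J6→P2 (4), J6→TankB (5), TankA→Out (3); capacity 4 + 5 + 3 = 12.
This cut is saturated, so no flow can exceed 12.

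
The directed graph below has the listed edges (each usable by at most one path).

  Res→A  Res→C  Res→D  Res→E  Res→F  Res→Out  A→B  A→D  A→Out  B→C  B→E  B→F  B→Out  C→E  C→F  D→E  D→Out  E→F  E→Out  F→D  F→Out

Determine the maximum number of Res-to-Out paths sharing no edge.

Assign every edge capacity 1; by Menger, the answer equals the max flow.
Path Res→Out (+1); total 1.
Path Res→A→Out (+1); total 2.
Path Res→D→Out (+1); total 3.
Path Res→E→Out (+1); total 4.
Path Res→F→Out (+1); total 5.
No residual Res→Out path; max flow = 5.
Certifying cut of size 5: {D→Out, E→Out, F→Out, Res→A, Res→Out}.

5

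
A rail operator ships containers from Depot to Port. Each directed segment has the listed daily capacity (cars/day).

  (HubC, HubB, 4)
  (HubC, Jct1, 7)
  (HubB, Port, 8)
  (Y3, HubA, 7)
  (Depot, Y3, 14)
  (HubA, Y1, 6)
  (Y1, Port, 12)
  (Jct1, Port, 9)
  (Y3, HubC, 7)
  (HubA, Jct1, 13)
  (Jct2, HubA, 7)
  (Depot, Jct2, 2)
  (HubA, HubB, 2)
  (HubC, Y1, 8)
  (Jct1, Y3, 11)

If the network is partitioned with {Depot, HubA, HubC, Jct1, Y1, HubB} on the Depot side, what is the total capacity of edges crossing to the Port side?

Edges leaving {Depot, HubA, HubC, Jct1, Y1, HubB}: Depot→Y3 (14), Depot→Jct2 (2), Jct1→Y3 (11), Jct1→Port (9), Y1→Port (12), HubB→Port (8).
Cut capacity = 14 + 2 + 11 + 9 + 12 + 8 = 56.

56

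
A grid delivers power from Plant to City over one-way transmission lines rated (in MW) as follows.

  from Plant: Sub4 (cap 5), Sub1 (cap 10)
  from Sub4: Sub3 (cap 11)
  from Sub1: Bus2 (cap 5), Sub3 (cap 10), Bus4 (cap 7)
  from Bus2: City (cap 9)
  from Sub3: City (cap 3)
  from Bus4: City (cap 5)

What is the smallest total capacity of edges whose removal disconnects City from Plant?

13

Augment Plant→Sub4→Sub3→City: bottleneck 3, flow now 3.
Augment Plant→Sub1→Bus2→City: bottleneck 5, flow now 8.
Augment Plant→Sub1→Bus4→City: bottleneck 5, flow now 13.
No augmenting path remains; maximum flow = 13.
By max-flow min-cut, the minimum cut capacity equals the max flow.
In the residual graph, reachable from Plant: {Plant, Sub4, Sub3}.
Min-cut edges: Plant→Sub1 (10), Sub3→City (3); capacity 10 + 3 = 13.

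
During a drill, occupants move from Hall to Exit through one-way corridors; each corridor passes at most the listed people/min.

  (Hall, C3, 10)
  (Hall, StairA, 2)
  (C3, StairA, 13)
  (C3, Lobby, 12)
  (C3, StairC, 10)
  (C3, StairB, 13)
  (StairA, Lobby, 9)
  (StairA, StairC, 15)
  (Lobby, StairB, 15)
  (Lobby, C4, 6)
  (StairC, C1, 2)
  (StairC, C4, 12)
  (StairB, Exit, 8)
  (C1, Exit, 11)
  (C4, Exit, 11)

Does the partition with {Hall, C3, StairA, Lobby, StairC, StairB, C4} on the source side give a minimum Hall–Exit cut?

No — its capacity is 21, but the minimum cut has capacity 12.

Given cut capacity: 2 + 8 + 11 = 21.
Augment Hall→C3→StairB→Exit: bottleneck 8, flow now 8.
Augment Hall→C3→Lobby→C4→Exit: bottleneck 2, flow now 10.
Augment Hall→StairA→Lobby→C4→Exit: bottleneck 2, flow now 12.
No augmenting path remains; maximum flow = 12.
In the residual graph, reachable from Hall: {Hall}.
Min-cut edges: Hall→C3 (10), Hall→StairA (2); capacity 10 + 2 = 12.
Cut capacity 21 exceeds the max flow 12, so it is not minimum.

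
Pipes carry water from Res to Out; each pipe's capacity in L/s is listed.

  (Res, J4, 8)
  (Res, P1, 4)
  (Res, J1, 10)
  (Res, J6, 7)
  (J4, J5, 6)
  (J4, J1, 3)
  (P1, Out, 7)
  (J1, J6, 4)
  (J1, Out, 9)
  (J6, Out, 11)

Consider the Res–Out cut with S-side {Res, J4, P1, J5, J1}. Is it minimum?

Given cut capacity: 7 + 7 + 4 + 9 = 27.
Augment Res→P1→Out: bottleneck 4, flow now 4.
Augment Res→J1→Out: bottleneck 9, flow now 13.
Augment Res→J6→Out: bottleneck 7, flow now 20.
Augment Res→J1→J6→Out: bottleneck 1, flow now 21.
Augment Res→J4→J1→J6→Out: bottleneck 3, flow now 24.
No augmenting path remains; maximum flow = 24.
In the residual graph, reachable from Res: {Res, J4, J5}.
Min-cut edges: Res→P1 (4), Res→J1 (10), Res→J6 (7), J4→J1 (3); capacity 4 + 10 + 7 + 3 = 24.
Cut capacity 27 exceeds the max flow 24, so it is not minimum.

No — its capacity is 27, but the minimum cut has capacity 24.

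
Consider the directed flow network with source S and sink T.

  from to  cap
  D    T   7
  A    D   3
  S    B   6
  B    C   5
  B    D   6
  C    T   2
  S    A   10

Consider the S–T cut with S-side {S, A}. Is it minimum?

Given cut capacity: 6 + 3 = 9.
Augment S→A→D→T: bottleneck 3, flow now 3.
Augment S→B→C→T: bottleneck 2, flow now 5.
Augment S→B→D→T: bottleneck 4, flow now 9.
No augmenting path remains; maximum flow = 9.
Cut capacity 9 equals the max flow, so it is a minimum cut.

Yes — it is a minimum cut (capacity 9).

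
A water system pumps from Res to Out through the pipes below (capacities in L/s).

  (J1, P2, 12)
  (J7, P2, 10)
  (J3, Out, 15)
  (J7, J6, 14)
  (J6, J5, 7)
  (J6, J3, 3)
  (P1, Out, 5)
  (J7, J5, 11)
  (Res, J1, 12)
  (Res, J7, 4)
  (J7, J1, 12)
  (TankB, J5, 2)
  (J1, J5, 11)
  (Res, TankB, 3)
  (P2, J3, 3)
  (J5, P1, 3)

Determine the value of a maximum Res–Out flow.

Augment Res→J7→J5→P1→Out: bottleneck 3, flow now 3.
Augment Res→J7→P2→J3→Out: bottleneck 1, flow now 4.
Augment Res→J1→P2→J3→Out: bottleneck 2, flow now 6.
Augment Res→J1→J5→J7→J6→J3→Out: bottleneck 3, flow now 9. (uses reverse residual edge)
No augmenting path remains; maximum flow = 9.
In the residual graph, reachable from Res: {Res, J7, J1, TankB, J5, P2, J6}.
Min-cut edges: J5→P1 (3), P2→J3 (3), J6→J3 (3); capacity 3 + 3 + 3 = 9.
This cut is saturated, so no flow can exceed 9.

9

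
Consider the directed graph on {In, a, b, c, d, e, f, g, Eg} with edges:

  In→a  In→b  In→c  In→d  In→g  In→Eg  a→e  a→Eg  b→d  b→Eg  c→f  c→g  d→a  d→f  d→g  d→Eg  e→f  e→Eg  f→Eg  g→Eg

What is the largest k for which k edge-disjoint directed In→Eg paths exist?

Assign every edge capacity 1; by Menger, the answer equals the max flow.
Path In→Eg (+1); total 1.
Path In→a→Eg (+1); total 2.
Path In→b→Eg (+1); total 3.
Path In→d→Eg (+1); total 4.
Path In→g→Eg (+1); total 5.
Path In→c→f→Eg (+1); total 6.
No residual In→Eg path; max flow = 6.
Certifying cut of size 6: {In→Eg, In→a, In→b, In→c, In→d, In→g}.

6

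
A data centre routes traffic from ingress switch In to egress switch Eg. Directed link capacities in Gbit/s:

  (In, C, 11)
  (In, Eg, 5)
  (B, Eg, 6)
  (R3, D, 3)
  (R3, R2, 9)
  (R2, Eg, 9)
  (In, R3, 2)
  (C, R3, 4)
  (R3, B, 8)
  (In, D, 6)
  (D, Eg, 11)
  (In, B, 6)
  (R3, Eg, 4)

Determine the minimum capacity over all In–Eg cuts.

23

Augment In→Eg: bottleneck 5, flow now 5.
Augment In→R3→Eg: bottleneck 2, flow now 7.
Augment In→B→Eg: bottleneck 6, flow now 13.
Augment In→D→Eg: bottleneck 6, flow now 19.
Augment In→C→R3→Eg: bottleneck 2, flow now 21.
Augment In→C→R3→R2→Eg: bottleneck 2, flow now 23.
No augmenting path remains; maximum flow = 23.
By max-flow min-cut, the minimum cut capacity equals the max flow.
In the residual graph, reachable from In: {In, C}.
Min-cut edges: In→R3 (2), In→B (6), In→D (6), In→Eg (5), C→R3 (4); capacity 2 + 6 + 6 + 5 + 4 = 23.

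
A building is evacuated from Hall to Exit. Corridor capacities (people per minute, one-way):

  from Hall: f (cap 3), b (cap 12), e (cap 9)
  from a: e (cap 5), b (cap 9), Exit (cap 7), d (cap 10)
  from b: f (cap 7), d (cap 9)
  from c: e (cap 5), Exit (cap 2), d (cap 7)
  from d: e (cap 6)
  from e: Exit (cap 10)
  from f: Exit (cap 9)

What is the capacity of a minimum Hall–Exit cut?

Augment Hall→e→Exit: bottleneck 9, flow now 9.
Augment Hall→f→Exit: bottleneck 3, flow now 12.
Augment Hall→b→f→Exit: bottleneck 6, flow now 18.
Augment Hall→b→d→e→Exit: bottleneck 1, flow now 19.
No augmenting path remains; maximum flow = 19.
By max-flow min-cut, the minimum cut capacity equals the max flow.
In the residual graph, reachable from Hall: {Hall, b, d, e, f}.
Min-cut edges: e→Exit (10), f→Exit (9); capacity 10 + 9 = 19.

19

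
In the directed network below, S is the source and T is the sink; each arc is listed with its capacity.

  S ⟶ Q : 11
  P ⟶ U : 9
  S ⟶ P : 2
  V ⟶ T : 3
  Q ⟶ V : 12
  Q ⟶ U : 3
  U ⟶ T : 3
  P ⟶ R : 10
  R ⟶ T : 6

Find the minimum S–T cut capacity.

Augment S→P→R→T: bottleneck 2, flow now 2.
Augment S→Q→U→T: bottleneck 3, flow now 5.
Augment S→Q→V→T: bottleneck 3, flow now 8.
No augmenting path remains; maximum flow = 8.
By max-flow min-cut, the minimum cut capacity equals the max flow.
In the residual graph, reachable from S: {S, Q, V}.
Min-cut edges: S→P (2), Q→U (3), V→T (3); capacity 2 + 3 + 3 = 8.

8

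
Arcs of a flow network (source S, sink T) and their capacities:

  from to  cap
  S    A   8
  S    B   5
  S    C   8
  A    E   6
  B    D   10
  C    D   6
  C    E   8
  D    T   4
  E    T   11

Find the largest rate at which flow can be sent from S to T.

Augment S→A→E→T: bottleneck 6, flow now 6.
Augment S→B→D→T: bottleneck 4, flow now 10.
Augment S→C→E→T: bottleneck 5, flow now 15.
No augmenting path remains; maximum flow = 15.
In the residual graph, reachable from S: {S, A, B, C, D, E}.
Min-cut edges: D→T (4), E→T (11); capacity 4 + 11 = 15.
This cut is saturated, so no flow can exceed 15.

15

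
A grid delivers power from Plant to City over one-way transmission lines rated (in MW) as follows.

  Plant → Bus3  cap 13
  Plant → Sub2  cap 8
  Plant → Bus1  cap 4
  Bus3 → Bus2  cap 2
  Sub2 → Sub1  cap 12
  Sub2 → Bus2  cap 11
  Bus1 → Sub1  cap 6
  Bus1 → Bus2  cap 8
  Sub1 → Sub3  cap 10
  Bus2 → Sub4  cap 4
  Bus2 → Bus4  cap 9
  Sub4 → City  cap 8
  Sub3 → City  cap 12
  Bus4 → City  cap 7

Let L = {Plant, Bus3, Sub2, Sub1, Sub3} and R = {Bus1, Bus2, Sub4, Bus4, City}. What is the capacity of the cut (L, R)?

Edges leaving {Plant, Bus3, Sub2, Sub1, Sub3}: Plant→Bus1 (4), Bus3→Bus2 (2), Sub2→Bus2 (11), Sub3→City (12).
Cut capacity = 4 + 2 + 11 + 12 = 29.

29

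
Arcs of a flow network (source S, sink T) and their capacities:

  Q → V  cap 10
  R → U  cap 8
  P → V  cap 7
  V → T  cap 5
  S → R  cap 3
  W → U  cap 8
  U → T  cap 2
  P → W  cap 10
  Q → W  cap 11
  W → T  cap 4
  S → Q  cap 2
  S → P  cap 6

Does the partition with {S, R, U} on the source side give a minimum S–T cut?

Yes — it is a minimum cut (capacity 10).

Given cut capacity: 6 + 2 + 2 = 10.
Augment S→P→V→T: bottleneck 5, flow now 5.
Augment S→P→W→T: bottleneck 1, flow now 6.
Augment S→Q→W→T: bottleneck 2, flow now 8.
Augment S→R→U→T: bottleneck 2, flow now 10.
No augmenting path remains; maximum flow = 10.
Cut capacity 10 equals the max flow, so it is a minimum cut.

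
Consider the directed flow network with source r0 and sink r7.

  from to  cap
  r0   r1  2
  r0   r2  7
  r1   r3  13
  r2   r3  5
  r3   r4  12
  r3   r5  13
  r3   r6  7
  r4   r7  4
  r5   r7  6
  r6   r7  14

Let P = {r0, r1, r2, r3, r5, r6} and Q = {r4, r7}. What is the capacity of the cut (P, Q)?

32

Edges leaving {r0, r1, r2, r3, r5, r6}: r3→r4 (12), r5→r7 (6), r6→r7 (14).
Cut capacity = 12 + 6 + 14 = 32.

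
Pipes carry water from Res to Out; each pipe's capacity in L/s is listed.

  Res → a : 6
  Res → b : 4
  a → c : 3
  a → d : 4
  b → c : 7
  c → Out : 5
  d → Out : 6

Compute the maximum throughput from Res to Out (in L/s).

9

Augment Res→a→c→Out: bottleneck 3, flow now 3.
Augment Res→a→d→Out: bottleneck 3, flow now 6.
Augment Res→b→c→Out: bottleneck 2, flow now 8.
Augment Res→b→c→a→d→Out: bottleneck 1, flow now 9. (uses reverse residual edge)
No augmenting path remains; maximum flow = 9.
In the residual graph, reachable from Res: {Res, a, b, c}.
Min-cut edges: a→d (4), c→Out (5); capacity 4 + 5 = 9.
This cut is saturated, so no flow can exceed 9.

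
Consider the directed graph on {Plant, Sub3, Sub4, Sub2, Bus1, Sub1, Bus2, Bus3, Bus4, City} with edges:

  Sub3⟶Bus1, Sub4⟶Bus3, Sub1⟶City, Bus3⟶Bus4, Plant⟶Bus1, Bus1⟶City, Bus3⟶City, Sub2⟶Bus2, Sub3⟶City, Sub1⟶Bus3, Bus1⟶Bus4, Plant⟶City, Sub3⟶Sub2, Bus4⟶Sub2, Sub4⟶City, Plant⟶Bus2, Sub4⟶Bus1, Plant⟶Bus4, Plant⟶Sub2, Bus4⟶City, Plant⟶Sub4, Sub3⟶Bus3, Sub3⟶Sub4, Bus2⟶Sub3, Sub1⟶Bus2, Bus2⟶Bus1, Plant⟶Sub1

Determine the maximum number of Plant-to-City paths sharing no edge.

6

Assign every edge capacity 1; by Menger, the answer equals the max flow.
Path Plant→City (+1); total 1.
Path Plant→Sub4→City (+1); total 2.
Path Plant→Bus1→City (+1); total 3.
Path Plant→Sub1→City (+1); total 4.
Path Plant→Bus4→City (+1); total 5.
Path Plant→Bus2→Sub3→City (+1); total 6.
No residual Plant→City path; max flow = 6.
Certifying cut of size 6: {Bus1→City, Bus2→Sub3, Bus4→City, Plant→City, Plant→Sub1, Plant→Sub4}.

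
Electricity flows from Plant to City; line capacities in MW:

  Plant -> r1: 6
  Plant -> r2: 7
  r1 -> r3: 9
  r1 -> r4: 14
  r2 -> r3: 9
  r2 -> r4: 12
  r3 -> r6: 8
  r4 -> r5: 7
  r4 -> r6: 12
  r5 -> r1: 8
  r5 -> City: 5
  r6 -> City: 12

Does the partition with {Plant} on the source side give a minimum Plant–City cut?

Yes — it is a minimum cut (capacity 13).

Given cut capacity: 6 + 7 = 13.
Augment Plant→r1→r3→r6→City: bottleneck 6, flow now 6.
Augment Plant→r2→r3→r6→City: bottleneck 2, flow now 8.
Augment Plant→r2→r4→r5→City: bottleneck 5, flow now 13.
No augmenting path remains; maximum flow = 13.
Cut capacity 13 equals the max flow, so it is a minimum cut.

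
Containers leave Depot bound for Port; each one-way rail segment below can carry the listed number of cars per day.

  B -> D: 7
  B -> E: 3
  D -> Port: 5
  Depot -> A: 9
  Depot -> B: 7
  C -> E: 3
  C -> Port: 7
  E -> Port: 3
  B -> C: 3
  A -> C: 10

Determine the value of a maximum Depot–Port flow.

Augment Depot→A→C→Port: bottleneck 7, flow now 7.
Augment Depot→B→D→Port: bottleneck 5, flow now 12.
Augment Depot→B→E→Port: bottleneck 2, flow now 14.
Augment Depot→A→C→E→Port: bottleneck 1, flow now 15.
No augmenting path remains; maximum flow = 15.
In the residual graph, reachable from Depot: {Depot, A, B, C, D, E}.
Min-cut edges: C→Port (7), D→Port (5), E→Port (3); capacity 7 + 5 + 3 = 15.
This cut is saturated, so no flow can exceed 15.

15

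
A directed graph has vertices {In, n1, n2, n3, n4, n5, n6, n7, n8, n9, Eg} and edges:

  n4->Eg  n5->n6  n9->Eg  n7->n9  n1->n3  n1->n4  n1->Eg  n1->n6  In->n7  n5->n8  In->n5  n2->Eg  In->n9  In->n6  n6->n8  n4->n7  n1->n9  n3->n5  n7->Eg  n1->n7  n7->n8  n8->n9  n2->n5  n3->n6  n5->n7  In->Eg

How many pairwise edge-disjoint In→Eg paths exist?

3

Assign every edge capacity 1; by Menger, the answer equals the max flow.
Path In→Eg (+1); total 1.
Path In→n7→Eg (+1); total 2.
Path In→n9→Eg (+1); total 3.
No residual In→Eg path; max flow = 3.
Certifying cut of size 3: {In→Eg, n7→Eg, n9→Eg}.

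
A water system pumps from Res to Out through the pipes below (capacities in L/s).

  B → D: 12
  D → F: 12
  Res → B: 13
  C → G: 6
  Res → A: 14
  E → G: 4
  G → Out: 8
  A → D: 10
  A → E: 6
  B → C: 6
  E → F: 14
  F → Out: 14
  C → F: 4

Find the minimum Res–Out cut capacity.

22

Augment Res→A→D→F→Out: bottleneck 10, flow now 10.
Augment Res→A→E→F→Out: bottleneck 4, flow now 14.
Augment Res→B→C→G→Out: bottleneck 6, flow now 20.
Augment Res→B→D→A→E→G→Out: bottleneck 2, flow now 22. (uses reverse residual edge)
No augmenting path remains; maximum flow = 22.
By max-flow min-cut, the minimum cut capacity equals the max flow.
In the residual graph, reachable from Res: {Res, A, B, C, D, E, F, G}.
Min-cut edges: F→Out (14), G→Out (8); capacity 14 + 8 = 22.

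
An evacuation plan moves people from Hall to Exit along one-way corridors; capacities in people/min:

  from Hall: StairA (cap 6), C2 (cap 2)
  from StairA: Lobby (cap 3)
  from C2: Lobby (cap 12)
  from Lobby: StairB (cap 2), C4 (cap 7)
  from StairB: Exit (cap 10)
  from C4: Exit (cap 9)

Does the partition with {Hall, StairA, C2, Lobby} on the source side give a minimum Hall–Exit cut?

No — its capacity is 9, but the minimum cut has capacity 5.

Given cut capacity: 2 + 7 = 9.
Augment Hall→StairA→Lobby→StairB→Exit: bottleneck 2, flow now 2.
Augment Hall→StairA→Lobby→C4→Exit: bottleneck 1, flow now 3.
Augment Hall→C2→Lobby→C4→Exit: bottleneck 2, flow now 5.
No augmenting path remains; maximum flow = 5.
In the residual graph, reachable from Hall: {Hall, StairA}.
Min-cut edges: Hall→C2 (2), StairA→Lobby (3); capacity 2 + 3 = 5.
Cut capacity 9 exceeds the max flow 5, so it is not minimum.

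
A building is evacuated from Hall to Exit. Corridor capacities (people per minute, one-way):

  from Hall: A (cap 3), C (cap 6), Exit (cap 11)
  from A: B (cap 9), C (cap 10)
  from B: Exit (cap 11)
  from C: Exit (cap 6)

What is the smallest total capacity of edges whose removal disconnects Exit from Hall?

20

Augment Hall→Exit: bottleneck 11, flow now 11.
Augment Hall→C→Exit: bottleneck 6, flow now 17.
Augment Hall→A→B→Exit: bottleneck 3, flow now 20.
No augmenting path remains; maximum flow = 20.
By max-flow min-cut, the minimum cut capacity equals the max flow.
In the residual graph, reachable from Hall: {Hall}.
Min-cut edges: Hall→A (3), Hall→C (6), Hall→Exit (11); capacity 3 + 6 + 11 = 20.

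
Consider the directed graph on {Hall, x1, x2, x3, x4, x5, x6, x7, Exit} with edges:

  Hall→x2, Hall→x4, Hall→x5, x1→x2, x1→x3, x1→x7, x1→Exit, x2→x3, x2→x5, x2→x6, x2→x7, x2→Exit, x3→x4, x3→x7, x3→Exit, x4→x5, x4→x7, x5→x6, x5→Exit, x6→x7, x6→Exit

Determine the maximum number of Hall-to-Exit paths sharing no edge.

3

Assign every edge capacity 1; by Menger, the answer equals the max flow.
Path Hall→x2→Exit (+1); total 1.
Path Hall→x5→Exit (+1); total 2.
Path Hall→x4→x5→x6→Exit (+1); total 3.
No residual Hall→Exit path; max flow = 3.
Certifying cut of size 3: {Hall→x2, Hall→x4, Hall→x5}.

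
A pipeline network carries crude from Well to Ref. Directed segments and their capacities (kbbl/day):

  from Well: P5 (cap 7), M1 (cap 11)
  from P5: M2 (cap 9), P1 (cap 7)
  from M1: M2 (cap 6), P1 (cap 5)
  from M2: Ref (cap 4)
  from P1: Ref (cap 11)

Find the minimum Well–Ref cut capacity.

Augment Well→P5→M2→Ref: bottleneck 4, flow now 4.
Augment Well→P5→P1→Ref: bottleneck 3, flow now 7.
Augment Well→M1→P1→Ref: bottleneck 5, flow now 12.
Augment Well→M1→M2→P5→P1→Ref: bottleneck 3, flow now 15. (uses reverse residual edge)
No augmenting path remains; maximum flow = 15.
By max-flow min-cut, the minimum cut capacity equals the max flow.
In the residual graph, reachable from Well: {Well, P5, M1, M2, P1}.
Min-cut edges: M2→Ref (4), P1→Ref (11); capacity 4 + 11 = 15.

15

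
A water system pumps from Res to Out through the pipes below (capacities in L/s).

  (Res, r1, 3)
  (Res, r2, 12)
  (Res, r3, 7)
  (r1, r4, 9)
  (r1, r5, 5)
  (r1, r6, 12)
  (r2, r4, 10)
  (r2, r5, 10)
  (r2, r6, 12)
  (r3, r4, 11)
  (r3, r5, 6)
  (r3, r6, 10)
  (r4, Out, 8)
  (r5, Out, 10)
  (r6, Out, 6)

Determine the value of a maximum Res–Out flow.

22

Augment Res→r1→r4→Out: bottleneck 3, flow now 3.
Augment Res→r2→r4→Out: bottleneck 5, flow now 8.
Augment Res→r2→r5→Out: bottleneck 7, flow now 15.
Augment Res→r3→r5→Out: bottleneck 3, flow now 18.
Augment Res→r3→r6→Out: bottleneck 4, flow now 22.
No augmenting path remains; maximum flow = 22.
In the residual graph, reachable from Res: {Res}.
Min-cut edges: Res→r1 (3), Res→r2 (12), Res→r3 (7); capacity 3 + 12 + 7 = 22.
This cut is saturated, so no flow can exceed 22.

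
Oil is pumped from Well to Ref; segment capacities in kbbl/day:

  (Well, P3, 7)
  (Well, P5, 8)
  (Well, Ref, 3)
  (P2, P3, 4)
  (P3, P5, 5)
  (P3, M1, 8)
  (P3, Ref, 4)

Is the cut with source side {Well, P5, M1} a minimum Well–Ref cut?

No — its capacity is 10, but the minimum cut has capacity 7.

Given cut capacity: 7 + 3 = 10.
Augment Well→Ref: bottleneck 3, flow now 3.
Augment Well→P3→Ref: bottleneck 4, flow now 7.
No augmenting path remains; maximum flow = 7.
In the residual graph, reachable from Well: {Well, P3, P5, M1}.
Min-cut edges: Well→Ref (3), P3→Ref (4); capacity 3 + 4 = 7.
Cut capacity 10 exceeds the max flow 7, so it is not minimum.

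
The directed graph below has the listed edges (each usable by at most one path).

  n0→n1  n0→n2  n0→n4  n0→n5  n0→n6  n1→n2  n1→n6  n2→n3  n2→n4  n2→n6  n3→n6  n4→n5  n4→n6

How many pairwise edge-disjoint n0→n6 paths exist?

Assign every edge capacity 1; by Menger, the answer equals the max flow.
Path n0→n6 (+1); total 1.
Path n0→n1→n6 (+1); total 2.
Path n0→n2→n6 (+1); total 3.
Path n0→n4→n6 (+1); total 4.
No residual n0→n6 path; max flow = 4.
Certifying cut of size 4: {n0→n1, n0→n2, n0→n4, n0→n6}.

4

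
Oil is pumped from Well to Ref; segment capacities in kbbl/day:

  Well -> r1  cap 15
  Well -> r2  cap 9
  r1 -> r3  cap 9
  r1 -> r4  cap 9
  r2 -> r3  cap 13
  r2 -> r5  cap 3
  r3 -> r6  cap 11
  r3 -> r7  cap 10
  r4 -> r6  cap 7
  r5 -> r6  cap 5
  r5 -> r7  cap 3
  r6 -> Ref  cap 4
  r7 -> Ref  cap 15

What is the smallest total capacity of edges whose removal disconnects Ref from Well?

Augment Well→r1→r3→r6→Ref: bottleneck 4, flow now 4.
Augment Well→r1→r3→r7→Ref: bottleneck 5, flow now 9.
Augment Well→r2→r3→r7→Ref: bottleneck 5, flow now 14.
Augment Well→r2→r5→r7→Ref: bottleneck 3, flow now 17.
No augmenting path remains; maximum flow = 17.
By max-flow min-cut, the minimum cut capacity equals the max flow.
In the residual graph, reachable from Well: {Well, r1, r2, r3, r4, r6}.
Min-cut edges: r2→r5 (3), r3→r7 (10), r6→Ref (4); capacity 3 + 10 + 4 = 17.

17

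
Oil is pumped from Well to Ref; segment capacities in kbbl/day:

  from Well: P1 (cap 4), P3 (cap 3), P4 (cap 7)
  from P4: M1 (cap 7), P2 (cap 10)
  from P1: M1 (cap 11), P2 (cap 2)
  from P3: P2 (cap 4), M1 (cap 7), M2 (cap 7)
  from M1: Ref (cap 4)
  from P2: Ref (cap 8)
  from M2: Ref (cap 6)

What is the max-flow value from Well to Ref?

14

Augment Well→P4→M1→Ref: bottleneck 4, flow now 4.
Augment Well→P4→P2→Ref: bottleneck 3, flow now 7.
Augment Well→P1→P2→Ref: bottleneck 2, flow now 9.
Augment Well→P3→P2→Ref: bottleneck 3, flow now 12.
Augment Well→P1→M1→P4→P2→P3→M2→Ref: bottleneck 2, flow now 14. (uses reverse residual edge)
No augmenting path remains; maximum flow = 14.
In the residual graph, reachable from Well: {Well}.
Min-cut edges: Well→P4 (7), Well→P1 (4), Well→P3 (3); capacity 7 + 4 + 3 = 14.
This cut is saturated, so no flow can exceed 14.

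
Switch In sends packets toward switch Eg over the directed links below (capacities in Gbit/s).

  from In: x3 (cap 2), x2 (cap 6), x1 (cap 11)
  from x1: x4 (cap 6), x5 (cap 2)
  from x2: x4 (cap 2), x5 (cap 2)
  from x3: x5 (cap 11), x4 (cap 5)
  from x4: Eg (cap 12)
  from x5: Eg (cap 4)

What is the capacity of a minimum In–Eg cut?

14

Augment In→x1→x4→Eg: bottleneck 6, flow now 6.
Augment In→x1→x5→Eg: bottleneck 2, flow now 8.
Augment In→x2→x4→Eg: bottleneck 2, flow now 10.
Augment In→x2→x5→Eg: bottleneck 2, flow now 12.
Augment In→x3→x4→Eg: bottleneck 2, flow now 14.
No augmenting path remains; maximum flow = 14.
By max-flow min-cut, the minimum cut capacity equals the max flow.
In the residual graph, reachable from In: {In, x1, x2}.
Min-cut edges: In→x3 (2), x1→x4 (6), x1→x5 (2), x2→x4 (2), x2→x5 (2); capacity 2 + 6 + 2 + 2 + 2 = 14.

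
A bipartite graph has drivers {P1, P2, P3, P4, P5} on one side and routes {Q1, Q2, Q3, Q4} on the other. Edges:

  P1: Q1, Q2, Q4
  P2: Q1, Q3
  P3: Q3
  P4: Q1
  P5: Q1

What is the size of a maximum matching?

3

Unit-capacity flow: source→left, listed edges, right→sink; max matching = max flow.
Augmenting path P1→Q1 (+1); matched 1.
Augmenting path P2→Q3 (+1); matched 2.
Augmenting path P4→Q1→P1→Q2 (+1); matched 3.
No augmenting path remains; maximum matching = 3.
König certificate: {P1, Q1, Q3} is a vertex cover of size 3 (every listed pair touches it), so no matching can be larger.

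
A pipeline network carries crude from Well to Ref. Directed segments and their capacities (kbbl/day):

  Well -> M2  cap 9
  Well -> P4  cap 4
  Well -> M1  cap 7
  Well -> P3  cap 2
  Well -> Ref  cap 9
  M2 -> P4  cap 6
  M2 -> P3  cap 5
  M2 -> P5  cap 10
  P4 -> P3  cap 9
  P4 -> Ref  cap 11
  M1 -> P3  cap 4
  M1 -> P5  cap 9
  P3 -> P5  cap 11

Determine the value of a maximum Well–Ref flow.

Augment Well→Ref: bottleneck 9, flow now 9.
Augment Well→P4→Ref: bottleneck 4, flow now 13.
Augment Well→M2→P4→Ref: bottleneck 6, flow now 19.
No augmenting path remains; maximum flow = 19.
In the residual graph, reachable from Well: {Well, M2, M1, P3, P5}.
Min-cut edges: Well→P4 (4), Well→Ref (9), M2→P4 (6); capacity 4 + 9 + 6 = 19.
This cut is saturated, so no flow can exceed 19.

19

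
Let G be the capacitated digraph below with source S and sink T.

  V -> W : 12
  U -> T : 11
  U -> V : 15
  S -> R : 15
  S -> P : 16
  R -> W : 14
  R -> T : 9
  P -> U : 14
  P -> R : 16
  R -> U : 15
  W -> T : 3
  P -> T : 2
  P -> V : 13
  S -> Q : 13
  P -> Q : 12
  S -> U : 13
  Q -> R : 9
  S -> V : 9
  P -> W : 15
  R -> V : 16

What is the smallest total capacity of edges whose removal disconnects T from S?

Augment S→P→T: bottleneck 2, flow now 2.
Augment S→R→T: bottleneck 9, flow now 11.
Augment S→U→T: bottleneck 11, flow now 22.
Augment S→P→W→T: bottleneck 3, flow now 25.
No augmenting path remains; maximum flow = 25.
By max-flow min-cut, the minimum cut capacity equals the max flow.
In the residual graph, reachable from S: {S, P, Q, R, U, V, W}.
Min-cut edges: P→T (2), R→T (9), U→T (11), W→T (3); capacity 2 + 9 + 11 + 3 = 25.

25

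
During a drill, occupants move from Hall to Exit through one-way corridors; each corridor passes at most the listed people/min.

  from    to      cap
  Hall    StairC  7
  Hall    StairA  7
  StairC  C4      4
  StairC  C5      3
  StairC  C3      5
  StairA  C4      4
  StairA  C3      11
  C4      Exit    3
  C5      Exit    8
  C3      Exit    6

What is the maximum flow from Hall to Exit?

12

Augment Hall→StairC→C4→Exit: bottleneck 3, flow now 3.
Augment Hall→StairC→C5→Exit: bottleneck 3, flow now 6.
Augment Hall→StairC→C3→Exit: bottleneck 1, flow now 7.
Augment Hall→StairA→C3→Exit: bottleneck 5, flow now 12.
No augmenting path remains; maximum flow = 12.
In the residual graph, reachable from Hall: {Hall, StairC, StairA, C4, C3}.
Min-cut edges: StairC→C5 (3), C4→Exit (3), C3→Exit (6); capacity 3 + 3 + 6 = 12.
This cut is saturated, so no flow can exceed 12.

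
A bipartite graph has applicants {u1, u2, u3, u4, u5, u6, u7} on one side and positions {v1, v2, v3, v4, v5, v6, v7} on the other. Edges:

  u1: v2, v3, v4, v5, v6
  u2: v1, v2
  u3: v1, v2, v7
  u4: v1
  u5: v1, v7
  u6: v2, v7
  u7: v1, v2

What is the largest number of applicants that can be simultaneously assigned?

4

Unit-capacity flow: source→left, listed edges, right→sink; max matching = max flow.
Augmenting path u1→v2 (+1); matched 1.
Augmenting path u2→v1 (+1); matched 2.
Augmenting path u3→v7 (+1); matched 3.
Augmenting path u6→v2→u1→v3 (+1); matched 4.
No augmenting path remains; maximum matching = 4.
König certificate: {u1, v1, v2, v7} is a vertex cover of size 4 (every listed pair touches it), so no matching can be larger.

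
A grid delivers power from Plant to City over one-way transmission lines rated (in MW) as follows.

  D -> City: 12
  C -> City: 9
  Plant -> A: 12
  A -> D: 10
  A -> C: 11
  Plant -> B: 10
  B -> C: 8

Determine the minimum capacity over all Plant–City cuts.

19

Augment Plant→A→C→City: bottleneck 9, flow now 9.
Augment Plant→A→D→City: bottleneck 3, flow now 12.
Augment Plant→B→C→A→D→City: bottleneck 7, flow now 19. (uses reverse residual edge)
No augmenting path remains; maximum flow = 19.
By max-flow min-cut, the minimum cut capacity equals the max flow.
In the residual graph, reachable from Plant: {Plant, A, B, C}.
Min-cut edges: A→D (10), C→City (9); capacity 10 + 9 = 19.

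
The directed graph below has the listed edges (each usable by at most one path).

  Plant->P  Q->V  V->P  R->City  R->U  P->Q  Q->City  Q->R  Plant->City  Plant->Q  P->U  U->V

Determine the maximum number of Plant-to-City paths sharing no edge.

Assign every edge capacity 1; by Menger, the answer equals the max flow.
Path Plant→City (+1); total 1.
Path Plant→Q→City (+1); total 2.
Path Plant→P→Q→R→City (+1); total 3.
No residual Plant→City path; max flow = 3.
Certifying cut of size 3: {Plant→City, Plant→P, Plant→Q}.

3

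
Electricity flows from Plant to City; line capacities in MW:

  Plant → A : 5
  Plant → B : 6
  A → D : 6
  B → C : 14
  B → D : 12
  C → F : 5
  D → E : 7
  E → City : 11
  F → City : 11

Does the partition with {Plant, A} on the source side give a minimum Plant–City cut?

Given cut capacity: 6 + 6 = 12.
Augment Plant→A→D→E→City: bottleneck 5, flow now 5.
Augment Plant→B→C→F→City: bottleneck 5, flow now 10.
Augment Plant→B→D→E→City: bottleneck 1, flow now 11.
No augmenting path remains; maximum flow = 11.
In the residual graph, reachable from Plant: {Plant}.
Min-cut edges: Plant→A (5), Plant→B (6); capacity 5 + 6 = 11.
Cut capacity 12 exceeds the max flow 11, so it is not minimum.

No — its capacity is 12, but the minimum cut has capacity 11.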